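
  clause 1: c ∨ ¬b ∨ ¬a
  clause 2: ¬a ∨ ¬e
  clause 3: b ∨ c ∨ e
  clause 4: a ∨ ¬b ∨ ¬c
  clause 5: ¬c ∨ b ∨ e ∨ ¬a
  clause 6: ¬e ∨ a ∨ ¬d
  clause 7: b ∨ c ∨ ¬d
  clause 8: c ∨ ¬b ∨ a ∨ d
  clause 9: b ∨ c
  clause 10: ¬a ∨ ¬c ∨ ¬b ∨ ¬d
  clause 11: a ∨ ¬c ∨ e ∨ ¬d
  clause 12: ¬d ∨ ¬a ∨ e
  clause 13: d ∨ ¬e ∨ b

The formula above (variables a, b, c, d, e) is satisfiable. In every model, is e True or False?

False

Suppose e = True.
From the singleton clause (¬a), a = False.
From the singleton clause (¬d), d = False.
From the singleton clause (b), b = True.
From the singleton clause (¬c), c = False.
But (c) is also a unit clause — contradiction.
So every satisfying assignment has e = False.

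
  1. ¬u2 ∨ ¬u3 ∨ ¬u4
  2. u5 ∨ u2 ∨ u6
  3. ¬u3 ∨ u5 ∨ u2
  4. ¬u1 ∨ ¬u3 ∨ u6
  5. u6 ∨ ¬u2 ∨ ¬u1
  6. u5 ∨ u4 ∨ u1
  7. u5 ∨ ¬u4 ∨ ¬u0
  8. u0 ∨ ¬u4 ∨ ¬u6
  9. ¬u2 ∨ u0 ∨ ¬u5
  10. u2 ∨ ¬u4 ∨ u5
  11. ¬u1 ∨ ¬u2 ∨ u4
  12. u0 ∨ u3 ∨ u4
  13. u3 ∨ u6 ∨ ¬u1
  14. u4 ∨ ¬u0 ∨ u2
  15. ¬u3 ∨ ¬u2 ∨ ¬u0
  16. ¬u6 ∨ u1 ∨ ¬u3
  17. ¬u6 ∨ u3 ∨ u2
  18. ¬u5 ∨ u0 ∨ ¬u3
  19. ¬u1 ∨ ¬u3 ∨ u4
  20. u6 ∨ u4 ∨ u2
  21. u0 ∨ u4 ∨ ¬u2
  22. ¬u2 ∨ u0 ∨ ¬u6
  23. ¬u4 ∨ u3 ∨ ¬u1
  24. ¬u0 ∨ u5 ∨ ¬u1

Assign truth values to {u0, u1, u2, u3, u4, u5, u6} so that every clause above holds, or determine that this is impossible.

u0: False; u1: False; u2: False; u3: False; u4: True; u5: True; u6: False

Try u2 = False.
Try u5 = True.
Try u4 = True.
Try u0 = False.
(¬u6) alone gives u6 = False.
(¬u3) alone gives u3 = False.
(¬u1) alone gives u1 = False.
All clauses are satisfied.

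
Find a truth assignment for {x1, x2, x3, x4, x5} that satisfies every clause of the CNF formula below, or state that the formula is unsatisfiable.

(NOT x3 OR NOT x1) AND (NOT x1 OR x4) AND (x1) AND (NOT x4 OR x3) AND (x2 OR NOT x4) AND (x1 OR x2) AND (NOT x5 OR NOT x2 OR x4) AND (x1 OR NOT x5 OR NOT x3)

From the singleton clause (x1), x1 = true.
From the singleton clause (NOT x3), x3 = false.
From the singleton clause (x4), x4 = true.
That conflicts with the unit clause (NOT x4).

UNSATISFIABLE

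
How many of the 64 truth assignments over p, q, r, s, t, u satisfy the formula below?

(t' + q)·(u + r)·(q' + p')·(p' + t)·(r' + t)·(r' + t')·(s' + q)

5

There are 2^6 = 64 truth assignments over (p, q, r, s, t, u).
Split on q. With q = 1, the clauses containing q are satisfied and q' drops from the rest; 4 of the 2^5 = 32 assignments to the other variables satisfy what remains.
With q = 0, by the same count on the reduced clause set, 1 assignment works.
Total: 4 + 1 = 5.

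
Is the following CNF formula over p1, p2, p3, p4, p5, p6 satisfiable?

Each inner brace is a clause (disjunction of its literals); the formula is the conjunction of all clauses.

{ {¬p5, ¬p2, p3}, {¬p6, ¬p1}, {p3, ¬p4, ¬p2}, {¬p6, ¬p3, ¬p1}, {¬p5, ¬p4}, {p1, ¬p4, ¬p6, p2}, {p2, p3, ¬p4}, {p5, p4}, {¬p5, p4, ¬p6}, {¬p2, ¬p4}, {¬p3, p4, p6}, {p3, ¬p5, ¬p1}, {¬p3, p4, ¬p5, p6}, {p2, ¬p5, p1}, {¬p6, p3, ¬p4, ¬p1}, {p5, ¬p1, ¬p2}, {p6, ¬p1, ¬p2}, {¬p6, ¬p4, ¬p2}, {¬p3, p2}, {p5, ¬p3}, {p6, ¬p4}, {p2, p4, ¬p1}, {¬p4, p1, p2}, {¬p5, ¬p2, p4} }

No, unsatisfiable

Case p6 = False:
From the singleton clause (¬p4), p4 = False.
From the singleton clause (p5), p5 = True.
From the singleton clause (¬p3), p3 = False.
From the singleton clause (¬p2), p2 = False.
From the singleton clause (¬p1), p1 = False.
That conflicts with the unit clause (p1).
Backtrack on p6: now try p6 = True.
From the singleton clause (¬p1), p1 = False.
Case p5 = False:
From the singleton clause (p4), p4 = True.
From the singleton clause (p2), p2 = True.
That conflicts with the unit clause (¬p2).
Backtrack on p5: now try p5 = True.
From the singleton clause (¬p4), p4 = False.
That conflicts with the unit clause (p4).
Either choice for p5 ends in contradiction.
Either choice for p6 ends in contradiction.
No assignment satisfies every clause.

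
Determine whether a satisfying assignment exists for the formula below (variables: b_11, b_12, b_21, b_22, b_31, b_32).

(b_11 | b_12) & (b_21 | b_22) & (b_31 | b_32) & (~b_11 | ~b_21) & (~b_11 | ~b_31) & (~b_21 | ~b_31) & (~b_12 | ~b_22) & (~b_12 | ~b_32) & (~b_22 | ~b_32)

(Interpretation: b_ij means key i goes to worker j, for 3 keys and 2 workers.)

Suppose b_11 = 1.
The clause (~b_21) is unit, so b_21 = 0.
The clause (b_22) is unit, so b_22 = 1.
The clause (~b_31) is unit, so b_31 = 0.
The clause (b_32) is unit, so b_32 = 1.
But (~b_32) is also a unit clause — contradiction.
Undo b_11 and try b_11 = 0.
The clause (b_12) is unit, so b_12 = 1.
The clause (~b_22) is unit, so b_22 = 0.
The clause (b_21) is unit, so b_21 = 1.
The clause (~b_31) is unit, so b_31 = 0.
The clause (b_32) is unit, so b_32 = 1.
But (~b_32) is also a unit clause — contradiction.
Both values of b_11 lead to a conflict.
No assignment satisfies every clause.

No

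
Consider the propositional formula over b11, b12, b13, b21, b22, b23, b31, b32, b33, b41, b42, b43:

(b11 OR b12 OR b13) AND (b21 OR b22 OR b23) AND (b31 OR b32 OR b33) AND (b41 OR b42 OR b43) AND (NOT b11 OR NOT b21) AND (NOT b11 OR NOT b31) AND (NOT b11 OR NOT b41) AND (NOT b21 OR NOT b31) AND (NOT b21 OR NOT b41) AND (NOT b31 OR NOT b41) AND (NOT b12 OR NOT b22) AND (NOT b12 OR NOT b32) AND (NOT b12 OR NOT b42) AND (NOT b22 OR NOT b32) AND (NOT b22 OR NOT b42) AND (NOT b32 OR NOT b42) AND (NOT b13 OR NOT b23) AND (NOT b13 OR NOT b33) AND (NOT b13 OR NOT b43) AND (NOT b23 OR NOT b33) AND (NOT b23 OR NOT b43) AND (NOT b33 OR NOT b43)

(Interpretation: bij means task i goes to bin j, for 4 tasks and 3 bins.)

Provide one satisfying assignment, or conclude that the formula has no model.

UNSATISFIABLE

Case b11 = false:
Case b12 = true:
(NOT b22) alone gives b22 = false.
(NOT b32) alone gives b32 = false.
(NOT b42) alone gives b42 = false.
Case b21 = true:
(NOT b31) alone gives b31 = false.
(b33) alone gives b33 = true.
(NOT b41) alone gives b41 = false.
(b43) alone gives b43 = true.
But (NOT b43) is also a unit clause — contradiction.
Backtrack on b21: now try b21 = false.
(b23) alone gives b23 = true.
(NOT b13) alone gives b13 = false.
(NOT b33) alone gives b33 = false.
(b31) alone gives b31 = true.
(NOT b41) alone gives b41 = false.
(b43) alone gives b43 = true.
But (NOT b43) is also a unit clause — contradiction.
Neither b21 = true nor b21 = false works.
Backtrack on b12: now try b12 = false.
(b13) alone gives b13 = true.
(NOT b23) alone gives b23 = false.
(NOT b33) alone gives b33 = false.
(NOT b43) alone gives b43 = false.
Case b21 = true:
(NOT b31) alone gives b31 = false.
(b32) alone gives b32 = true.
(NOT b41) alone gives b41 = false.
(b42) alone gives b42 = true.
But (NOT b42) is also a unit clause — contradiction.
Backtrack on b21: now try b21 = false.
(b22) alone gives b22 = true.
(NOT b32) alone gives b32 = false.
(b31) alone gives b31 = true.
(NOT b41) alone gives b41 = false.
(b42) alone gives b42 = true.
But (NOT b42) is also a unit clause — contradiction.
Neither b21 = true nor b21 = false works.
Neither b12 = true nor b12 = false works.
Backtrack on b11: now try b11 = true.
(NOT b21) alone gives b21 = false.
(NOT b31) alone gives b31 = false.
(NOT b41) alone gives b41 = false.
Case b22 = true:
(NOT b12) alone gives b12 = false.
(NOT b32) alone gives b32 = false.
(b33) alone gives b33 = true.
(NOT b42) alone gives b42 = false.
(b43) alone gives b43 = true.
But (NOT b43) is also a unit clause — contradiction.
Backtrack on b22: now try b22 = false.
(b23) alone gives b23 = true.
(NOT b13) alone gives b13 = false.
(NOT b33) alone gives b33 = false.
(b32) alone gives b32 = true.
(NOT b12) alone gives b12 = false.
(NOT b42) alone gives b42 = false.
(b43) alone gives b43 = true.
But (NOT b43) is also a unit clause — contradiction.
Neither b22 = true nor b22 = false works.
Neither b11 = true nor b11 = false works.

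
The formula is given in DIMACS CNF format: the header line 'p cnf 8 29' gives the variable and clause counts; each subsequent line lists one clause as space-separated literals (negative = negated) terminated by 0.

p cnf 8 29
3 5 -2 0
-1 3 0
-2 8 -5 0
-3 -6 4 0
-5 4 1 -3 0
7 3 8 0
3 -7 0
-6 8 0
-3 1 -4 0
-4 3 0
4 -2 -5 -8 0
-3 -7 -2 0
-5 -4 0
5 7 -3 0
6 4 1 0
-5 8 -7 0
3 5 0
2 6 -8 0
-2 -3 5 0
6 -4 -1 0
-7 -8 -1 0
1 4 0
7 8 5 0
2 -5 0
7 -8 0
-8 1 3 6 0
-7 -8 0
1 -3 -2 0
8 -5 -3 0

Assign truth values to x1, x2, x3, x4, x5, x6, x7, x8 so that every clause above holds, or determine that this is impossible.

Try x1 = True.
Unit clause (x3) forces x3 = True.
Try x6 = False.
Unit clause (¬x4) forces x4 = False.
Try x7 = True.
Unit clause (¬x2) forces x2 = False.
Unit clause (¬x8) forces x8 = False.
Unit clause (¬x5) forces x5 = False.
All clauses are satisfied.

x1=True,  x2=False,  x3=True,  x4=False,  x5=False,  x6=False,  x7=True,  x8=False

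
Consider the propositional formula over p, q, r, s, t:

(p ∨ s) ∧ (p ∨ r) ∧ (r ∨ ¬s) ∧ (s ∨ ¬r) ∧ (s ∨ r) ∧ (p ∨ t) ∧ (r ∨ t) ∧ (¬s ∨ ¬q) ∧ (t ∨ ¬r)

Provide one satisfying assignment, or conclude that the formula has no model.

p=True; q=False; r=True; s=True; t=True

Suppose p = True.
Suppose r = True.
(s) alone gives s = True.
(¬q) alone gives q = False.
(t) alone gives t = True.
Every clause now holds.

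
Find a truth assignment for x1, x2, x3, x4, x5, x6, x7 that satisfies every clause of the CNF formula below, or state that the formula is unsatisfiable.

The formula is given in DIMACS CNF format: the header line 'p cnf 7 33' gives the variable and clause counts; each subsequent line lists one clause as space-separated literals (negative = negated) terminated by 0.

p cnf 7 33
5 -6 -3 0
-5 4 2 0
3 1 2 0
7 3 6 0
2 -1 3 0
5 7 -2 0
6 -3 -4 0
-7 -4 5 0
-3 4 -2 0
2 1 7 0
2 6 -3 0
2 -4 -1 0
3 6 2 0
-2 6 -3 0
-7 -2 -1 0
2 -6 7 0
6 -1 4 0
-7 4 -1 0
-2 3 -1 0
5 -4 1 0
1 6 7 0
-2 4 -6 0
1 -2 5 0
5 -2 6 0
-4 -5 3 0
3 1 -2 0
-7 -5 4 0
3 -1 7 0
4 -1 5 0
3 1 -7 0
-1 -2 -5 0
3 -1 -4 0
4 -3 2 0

x1 ↦ False; x2 ↦ True; x3 ↦ True; x4 ↦ True; x5 ↦ True; x6 ↦ True; x7 ↦ True

Case x5 = True:
Case x4 = True:
The clause (x3) is unit, so x3 = True.
The clause (x6) is unit, so x6 = True.
Case x2 = True:
The clause (¬x1) is unit, so x1 = False.
No clause remains; x7 is free.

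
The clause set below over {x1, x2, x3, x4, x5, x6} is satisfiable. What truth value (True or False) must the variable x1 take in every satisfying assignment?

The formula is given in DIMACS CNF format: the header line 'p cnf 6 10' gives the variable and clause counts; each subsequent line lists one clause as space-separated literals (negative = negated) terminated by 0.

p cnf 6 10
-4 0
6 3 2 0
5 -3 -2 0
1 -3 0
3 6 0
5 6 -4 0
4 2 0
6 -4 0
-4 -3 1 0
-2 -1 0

False

Suppose x1 = True.
The clause (¬x4) is unit, so x4 = False.
The clause (x2) is unit, so x2 = True.
But (¬x2) is also a unit clause — contradiction.
So every satisfying assignment has x1 = False.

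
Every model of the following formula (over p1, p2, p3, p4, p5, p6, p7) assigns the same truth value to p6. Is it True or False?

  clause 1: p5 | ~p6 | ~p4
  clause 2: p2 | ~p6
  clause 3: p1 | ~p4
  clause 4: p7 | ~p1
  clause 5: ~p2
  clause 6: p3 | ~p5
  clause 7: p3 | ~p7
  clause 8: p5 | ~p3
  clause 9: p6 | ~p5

Suppose p6 = 1.
From the singleton clause (p2), p2 = 1.
Now (~p2) is unsatisfied and unit — conflict.
So every satisfying assignment has p6 = False.

False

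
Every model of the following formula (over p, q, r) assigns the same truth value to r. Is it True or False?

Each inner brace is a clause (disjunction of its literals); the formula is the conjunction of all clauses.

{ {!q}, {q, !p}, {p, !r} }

False

Suppose r = true.
From the singleton clause (!q), q = false.
From the singleton clause (!p), p = false.
That conflicts with the unit clause (p).
So every satisfying assignment has r = False.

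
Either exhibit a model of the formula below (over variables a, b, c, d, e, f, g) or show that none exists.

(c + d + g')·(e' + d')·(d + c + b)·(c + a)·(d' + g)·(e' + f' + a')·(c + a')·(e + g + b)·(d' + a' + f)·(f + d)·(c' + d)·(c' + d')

UNSATISFIABLE

Case e = 0:
Case c = 1:
(d) alone gives d = 1.
But (d') is also a unit clause — contradiction.
That branch fails; take c = 0 instead.
(a) alone gives a = 1.
But (a') is also a unit clause — contradiction.
Either choice for c ends in contradiction.
That branch fails; take e = 1 instead.
(d') alone gives d = 0.
(f) alone gives f = 1.
(a') alone gives a = 0.
(c) alone gives c = 1.
But (c') is also a unit clause — contradiction.
Either choice for e ends in contradiction.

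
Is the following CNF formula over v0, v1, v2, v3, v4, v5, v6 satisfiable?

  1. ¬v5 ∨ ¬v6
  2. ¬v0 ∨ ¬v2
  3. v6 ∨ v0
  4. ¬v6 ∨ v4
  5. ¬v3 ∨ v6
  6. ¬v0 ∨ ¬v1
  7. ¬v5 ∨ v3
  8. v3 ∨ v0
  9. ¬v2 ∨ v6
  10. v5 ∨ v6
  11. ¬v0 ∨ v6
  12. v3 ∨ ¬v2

Yes, satisfiable

Suppose v5 = False.
The clause (v6) is unit, so v6 = True.
The clause (v4) is unit, so v4 = True.
Suppose v0 = False.
The clause (v3) is unit, so v3 = True.
Every clause is now satisfied; v1, v2 are unconstrained.
A satisfying assignment: v0=False, v1=False, v2=True, v3=True, v4=True, v5=False, v6=True.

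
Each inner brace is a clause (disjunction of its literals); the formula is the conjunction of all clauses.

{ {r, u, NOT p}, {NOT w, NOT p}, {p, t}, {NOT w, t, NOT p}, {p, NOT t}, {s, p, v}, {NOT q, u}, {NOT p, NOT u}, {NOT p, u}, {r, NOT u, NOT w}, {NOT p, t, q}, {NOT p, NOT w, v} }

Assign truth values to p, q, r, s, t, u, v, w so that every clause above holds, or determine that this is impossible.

UNSATISFIABLE

Case w = false:
Case p = true:
The clause (NOT u) is unit, so u = false.
That conflicts with the unit clause (u).
That branch fails; take p = false instead.
The clause (t) is unit, so t = true.
That conflicts with the unit clause (NOT t).
Either choice for p ends in contradiction.
That branch fails; take w = true instead.
The clause (NOT p) is unit, so p = false.
The clause (t) is unit, so t = true.
That conflicts with the unit clause (NOT t).
Either choice for w ends in contradiction.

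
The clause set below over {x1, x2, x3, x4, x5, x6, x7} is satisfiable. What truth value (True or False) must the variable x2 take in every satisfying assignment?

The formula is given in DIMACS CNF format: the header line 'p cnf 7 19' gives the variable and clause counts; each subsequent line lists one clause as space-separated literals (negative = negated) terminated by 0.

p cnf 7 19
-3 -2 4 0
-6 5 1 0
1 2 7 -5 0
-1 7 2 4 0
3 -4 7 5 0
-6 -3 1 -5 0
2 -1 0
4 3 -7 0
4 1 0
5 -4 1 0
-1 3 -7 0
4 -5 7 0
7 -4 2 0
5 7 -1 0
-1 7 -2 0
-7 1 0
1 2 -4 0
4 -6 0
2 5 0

Suppose x2 = False.
Unit clause (¬x1) forces x1 = False.
Unit clause (x4) forces x4 = True.
But (¬x4) is also a unit clause — contradiction.
So every satisfying assignment has x2 = True.

True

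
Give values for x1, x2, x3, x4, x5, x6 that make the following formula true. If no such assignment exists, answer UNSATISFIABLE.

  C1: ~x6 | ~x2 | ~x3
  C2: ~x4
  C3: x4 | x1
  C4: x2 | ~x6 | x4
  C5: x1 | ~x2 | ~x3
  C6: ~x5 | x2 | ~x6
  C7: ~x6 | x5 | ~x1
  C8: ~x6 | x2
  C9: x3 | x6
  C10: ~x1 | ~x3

The clause (~x4) is unit, so x4 = 0.
The clause (x1) is unit, so x1 = 1.
The clause (~x3) is unit, so x3 = 0.
The clause (x6) is unit, so x6 = 1.
The clause (x2) is unit, so x2 = 1.
The clause (x5) is unit, so x5 = 1.
Every clause now holds.

x1 ↦ 1,  x2 ↦ 1,  x3 ↦ 0,  x4 ↦ 0,  x5 ↦ 1,  x6 ↦ 1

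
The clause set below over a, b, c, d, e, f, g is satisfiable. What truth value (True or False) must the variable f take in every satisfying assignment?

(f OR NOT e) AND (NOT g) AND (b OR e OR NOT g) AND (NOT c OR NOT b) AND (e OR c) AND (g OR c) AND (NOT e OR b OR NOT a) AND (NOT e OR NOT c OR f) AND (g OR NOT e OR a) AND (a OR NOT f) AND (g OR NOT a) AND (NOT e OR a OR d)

Suppose f = true.
The clause (NOT g) is unit, so g = false.
The clause (c) is unit, so c = true.
The clause (NOT b) is unit, so b = false.
The clause (a) is unit, so a = true.
Now (NOT a) is unsatisfied and unit — conflict.
So every satisfying assignment has f = False.

False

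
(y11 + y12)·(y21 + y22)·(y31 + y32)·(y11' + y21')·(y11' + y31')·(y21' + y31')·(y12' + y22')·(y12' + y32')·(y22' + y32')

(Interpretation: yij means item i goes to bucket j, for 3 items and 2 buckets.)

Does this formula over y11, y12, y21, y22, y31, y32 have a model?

Suppose y11 = 1.
(y21') alone gives y21 = 0.
(y22) alone gives y22 = 1.
(y31') alone gives y31 = 0.
(y32) alone gives y32 = 1.
Now (y32') is unsatisfied and unit — conflict.
So y11 must be the other value — set y11 = 0.
(y12) alone gives y12 = 1.
(y22') alone gives y22 = 0.
(y21) alone gives y21 = 1.
(y31') alone gives y31 = 0.
(y32) alone gives y32 = 1.
Now (y32') is unsatisfied and unit — conflict.
Either choice for y11 ends in contradiction.
No assignment satisfies every clause.

No, unsatisfiable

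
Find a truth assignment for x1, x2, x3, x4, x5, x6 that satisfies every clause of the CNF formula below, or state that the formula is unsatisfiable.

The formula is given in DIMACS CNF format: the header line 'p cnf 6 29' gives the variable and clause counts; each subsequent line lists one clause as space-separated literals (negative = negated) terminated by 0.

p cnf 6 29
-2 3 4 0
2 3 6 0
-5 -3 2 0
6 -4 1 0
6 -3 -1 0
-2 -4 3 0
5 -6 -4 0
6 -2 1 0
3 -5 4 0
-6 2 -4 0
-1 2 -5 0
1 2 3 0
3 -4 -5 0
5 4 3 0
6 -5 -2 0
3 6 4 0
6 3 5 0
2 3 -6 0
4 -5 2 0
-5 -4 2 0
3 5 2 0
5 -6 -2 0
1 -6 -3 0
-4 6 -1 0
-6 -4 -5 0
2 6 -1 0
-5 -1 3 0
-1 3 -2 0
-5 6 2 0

Suppose x2 = True.
Suppose x3 = True.
Suppose x6 = True.
The clause (x5) is unit, so x5 = True.
The clause (x1) is unit, so x1 = True.
The clause (¬x4) is unit, so x4 = False.
All clauses are satisfied.

x1: True, x2: True, x3: True, x4: False, x5: True, x6: True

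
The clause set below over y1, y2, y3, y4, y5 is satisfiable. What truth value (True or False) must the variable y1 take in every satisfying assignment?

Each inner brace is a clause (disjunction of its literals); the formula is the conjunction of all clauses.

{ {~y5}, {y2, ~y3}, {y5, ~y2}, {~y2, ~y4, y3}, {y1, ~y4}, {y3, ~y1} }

False

Suppose y1 = 1.
From the singleton clause (~y5), y5 = 0.
From the singleton clause (~y2), y2 = 0.
From the singleton clause (~y3), y3 = 0.
Now (y3) is unsatisfied and unit — conflict.
So every satisfying assignment has y1 = False.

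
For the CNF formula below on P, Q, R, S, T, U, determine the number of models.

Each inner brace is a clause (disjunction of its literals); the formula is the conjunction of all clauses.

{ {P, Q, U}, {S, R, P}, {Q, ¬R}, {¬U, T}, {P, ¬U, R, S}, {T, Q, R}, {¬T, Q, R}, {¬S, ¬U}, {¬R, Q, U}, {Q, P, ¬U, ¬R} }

There are 2^6 = 64 truth assignments over (P, Q, R, S, T, U).
Split on P. With P = True, the clauses containing P are satisfied and ¬P drops from the rest; 10 of the 2^5 = 32 assignments to the other variables satisfy what remains.
With P = False, by the same count on the reduced clause set, 7 assignments work.
(One model: P=F, Q=T, R=F, S=T, T=F, U=F.)
Total: 10 + 7 = 17.

17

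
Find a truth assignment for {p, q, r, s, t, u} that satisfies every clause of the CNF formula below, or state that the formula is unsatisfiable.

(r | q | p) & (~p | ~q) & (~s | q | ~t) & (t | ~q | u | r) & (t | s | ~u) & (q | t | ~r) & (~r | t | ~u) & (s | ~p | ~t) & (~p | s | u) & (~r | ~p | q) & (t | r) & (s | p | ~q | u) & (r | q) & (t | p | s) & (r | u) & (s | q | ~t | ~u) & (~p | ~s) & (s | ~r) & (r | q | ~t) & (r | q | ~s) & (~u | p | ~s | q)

Try p = 0.
Try r = 1.
Unit clause (s) forces s = 1.
Try q = 1.
Try t = 1.
Every clause is now satisfied; u is unconstrained.

p: 0, q: 1, r: 1, s: 1, t: 1, u: 0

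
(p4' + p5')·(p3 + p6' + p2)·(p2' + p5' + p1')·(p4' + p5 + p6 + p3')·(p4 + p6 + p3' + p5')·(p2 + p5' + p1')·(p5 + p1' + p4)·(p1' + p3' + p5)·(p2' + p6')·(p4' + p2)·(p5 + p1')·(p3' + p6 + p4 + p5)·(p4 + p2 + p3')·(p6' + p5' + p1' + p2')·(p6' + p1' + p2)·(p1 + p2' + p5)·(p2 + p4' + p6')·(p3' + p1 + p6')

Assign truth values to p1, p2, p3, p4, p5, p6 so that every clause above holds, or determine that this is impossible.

p1 ↦ 0, p2 ↦ 0, p3 ↦ 0, p4 ↦ 0, p5 ↦ 0, p6 ↦ 0

Case p4 = 0:
Case p5 = 0:
(p1') alone gives p1 = 0.
(p2') alone gives p2 = 0.
(p3') alone gives p3 = 0.
(p6') alone gives p6 = 0.
This assignment satisfies each clause.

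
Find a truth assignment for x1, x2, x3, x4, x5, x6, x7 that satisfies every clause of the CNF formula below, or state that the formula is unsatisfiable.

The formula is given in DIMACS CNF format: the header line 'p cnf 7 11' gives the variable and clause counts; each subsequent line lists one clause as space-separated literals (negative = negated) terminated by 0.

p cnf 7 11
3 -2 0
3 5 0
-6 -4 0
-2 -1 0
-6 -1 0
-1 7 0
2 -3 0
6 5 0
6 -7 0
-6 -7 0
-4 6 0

x1 ↦ False,  x2 ↦ False,  x3 ↦ False,  x4 ↦ False,  x5 ↦ True,  x6 ↦ False,  x7 ↦ False

Branch on x3: set x3 = False.
(¬x2) alone gives x2 = False.
(x5) alone gives x5 = True.
Branch on x6: set x6 = False.
(¬x7) alone gives x7 = False.
(¬x1) alone gives x1 = False.
(¬x4) alone gives x4 = False.
All clauses are satisfied.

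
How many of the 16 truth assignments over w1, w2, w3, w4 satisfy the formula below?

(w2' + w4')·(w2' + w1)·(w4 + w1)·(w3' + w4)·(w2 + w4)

5

There are 2^4 = 16 truth assignments over (w1, w2, w3, w4).
Check each against the 5 clauses (columns in the order w1, w2, w3, w4):
  F F F F  ✗ fails (w4 + w1)
  F F F T  ✓ satisfies all
  F F T F  ✗ fails (w4 + w1)
  F F T T  ✓ satisfies all
  F T F F  ✗ fails (w2' + w1)
  F T F T  ✗ fails (w2' + w4')
  F T T F  ✗ fails (w2' + w1)
  F T T T  ✗ fails (w2' + w4')
  T F F F  ✗ fails (w2 + w4)
  T F F T  ✓ satisfies all
  T F T F  ✗ fails (w3' + w4)
  T F T T  ✓ satisfies all
  T T F F  ✓ satisfies all
  T T F T  ✗ fails (w2' + w4')
  T T T F  ✗ fails (w3' + w4)
  T T T T  ✗ fails (w2' + w4')
5 of the 16 rows are models.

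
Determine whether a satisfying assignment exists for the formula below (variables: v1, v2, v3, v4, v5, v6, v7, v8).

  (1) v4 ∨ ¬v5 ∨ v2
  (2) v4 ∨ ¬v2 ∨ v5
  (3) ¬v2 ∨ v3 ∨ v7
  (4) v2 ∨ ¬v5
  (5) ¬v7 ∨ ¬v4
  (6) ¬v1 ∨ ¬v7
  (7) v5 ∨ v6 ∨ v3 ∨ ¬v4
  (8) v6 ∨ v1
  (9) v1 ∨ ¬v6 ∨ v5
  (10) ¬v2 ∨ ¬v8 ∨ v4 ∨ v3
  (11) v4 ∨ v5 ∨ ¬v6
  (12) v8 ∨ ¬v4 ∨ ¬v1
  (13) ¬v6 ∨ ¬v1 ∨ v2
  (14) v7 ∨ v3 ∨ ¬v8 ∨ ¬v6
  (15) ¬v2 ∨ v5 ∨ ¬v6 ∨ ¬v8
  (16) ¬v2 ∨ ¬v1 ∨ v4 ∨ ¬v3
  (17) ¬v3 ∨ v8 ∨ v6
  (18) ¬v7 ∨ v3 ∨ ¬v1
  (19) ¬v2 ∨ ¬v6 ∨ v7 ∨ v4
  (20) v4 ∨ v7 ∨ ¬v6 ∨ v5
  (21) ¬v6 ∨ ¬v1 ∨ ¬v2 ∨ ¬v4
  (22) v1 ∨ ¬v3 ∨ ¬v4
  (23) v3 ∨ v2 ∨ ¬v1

Satisfiable

Suppose v2 = True.
Suppose v4 = False.
(v5) alone gives v5 = True.
Suppose v3 = True.
(¬v1) alone gives v1 = False.
(v6) alone gives v6 = True.
(v7) alone gives v7 = True.
No clause remains; v8 is free.
A satisfying assignment: v1=False, v2=True, v3=True, v4=False, v5=True, v6=True, v7=True, v8=False.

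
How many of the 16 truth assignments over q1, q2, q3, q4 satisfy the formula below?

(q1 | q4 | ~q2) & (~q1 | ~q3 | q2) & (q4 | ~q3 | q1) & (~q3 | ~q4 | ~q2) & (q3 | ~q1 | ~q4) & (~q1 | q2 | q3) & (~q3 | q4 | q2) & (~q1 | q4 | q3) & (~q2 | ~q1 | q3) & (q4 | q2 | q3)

4

There are 2^4 = 16 truth assignments over (q1, q2, q3, q4).
Split on q3. With q3 = 1, the clauses containing q3 are satisfied and ~q3 drops from the rest; 2 of the 2^3 = 8 assignments to the other variables satisfy what remains.
With q3 = 0, by the same count on the reduced clause set, 2 assignments work.
(One model: q1=F, q2=F, q3=F, q4=T.)
Total: 2 + 2 = 4.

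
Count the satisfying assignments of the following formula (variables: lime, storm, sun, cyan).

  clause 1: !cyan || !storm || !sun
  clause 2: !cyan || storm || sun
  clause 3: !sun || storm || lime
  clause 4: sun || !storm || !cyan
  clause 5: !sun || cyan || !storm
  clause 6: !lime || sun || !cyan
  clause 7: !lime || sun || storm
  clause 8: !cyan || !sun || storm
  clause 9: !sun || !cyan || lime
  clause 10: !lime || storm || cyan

There are 2^4 = 16 truth assignments over (lime, storm, sun, cyan).
Check each against the 10 clauses (columns in the order lime, storm, sun, cyan):
  F F F F  ✓ satisfies all
  F F F T  ✗ fails (!cyan || storm || sun)
  F F T F  ✗ fails (!sun || storm || lime)
  F F T T  ✗ fails (!sun || storm || lime)
  F T F F  ✓ satisfies all
  F T F T  ✗ fails (sun || !storm || !cyan)
  F T T F  ✗ fails (!sun || cyan || !storm)
  F T T T  ✗ fails (!cyan || !storm || !sun)
  T F F F  ✗ fails (!lime || sun || storm)
  T F F T  ✗ fails (!cyan || storm || sun)
  T F T F  ✗ fails (!lime || storm || cyan)
  T F T T  ✗ fails (!cyan || !sun || storm)
  T T F F  ✓ satisfies all
  T T F T  ✗ fails (sun || !storm || !cyan)
  T T T F  ✗ fails (!sun || cyan || !storm)
  T T T T  ✗ fails (!cyan || !storm || !sun)
3 of the 16 rows are models.

3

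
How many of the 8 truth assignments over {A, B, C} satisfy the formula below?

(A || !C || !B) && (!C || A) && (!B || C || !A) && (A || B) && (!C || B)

There are 2^3 = 8 truth assignments over (A, B, C).
Check each against the 5 clauses (columns in the order A, B, C):
  F F F  ✗ fails (A || B)
  F F T  ✗ fails (!C || A)
  F T F  ✓ satisfies all
  F T T  ✗ fails (A || !C || !B)
  T F F  ✓ satisfies all
  T F T  ✗ fails (!C || B)
  T T F  ✗ fails (!B || C || !A)
  T T T  ✓ satisfies all
3 of the 8 rows are models.

3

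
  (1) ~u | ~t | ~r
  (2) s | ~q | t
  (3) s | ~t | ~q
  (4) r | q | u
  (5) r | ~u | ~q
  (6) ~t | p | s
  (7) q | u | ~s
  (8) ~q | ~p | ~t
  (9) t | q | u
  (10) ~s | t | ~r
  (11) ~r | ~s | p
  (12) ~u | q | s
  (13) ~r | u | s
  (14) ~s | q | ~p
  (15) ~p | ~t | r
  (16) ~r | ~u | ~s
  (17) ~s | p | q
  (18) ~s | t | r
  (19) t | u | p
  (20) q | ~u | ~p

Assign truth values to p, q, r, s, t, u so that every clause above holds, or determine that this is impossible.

Suppose u = 0.
Suppose r = 0.
From the singleton clause (q), q = 1.
Suppose s = 1.
From the singleton clause (t), t = 1.
From the singleton clause (~p), p = 0.
All clauses are satisfied.

p ↦ 0, q ↦ 1, r ↦ 0, s ↦ 1, t ↦ 1, u ↦ 0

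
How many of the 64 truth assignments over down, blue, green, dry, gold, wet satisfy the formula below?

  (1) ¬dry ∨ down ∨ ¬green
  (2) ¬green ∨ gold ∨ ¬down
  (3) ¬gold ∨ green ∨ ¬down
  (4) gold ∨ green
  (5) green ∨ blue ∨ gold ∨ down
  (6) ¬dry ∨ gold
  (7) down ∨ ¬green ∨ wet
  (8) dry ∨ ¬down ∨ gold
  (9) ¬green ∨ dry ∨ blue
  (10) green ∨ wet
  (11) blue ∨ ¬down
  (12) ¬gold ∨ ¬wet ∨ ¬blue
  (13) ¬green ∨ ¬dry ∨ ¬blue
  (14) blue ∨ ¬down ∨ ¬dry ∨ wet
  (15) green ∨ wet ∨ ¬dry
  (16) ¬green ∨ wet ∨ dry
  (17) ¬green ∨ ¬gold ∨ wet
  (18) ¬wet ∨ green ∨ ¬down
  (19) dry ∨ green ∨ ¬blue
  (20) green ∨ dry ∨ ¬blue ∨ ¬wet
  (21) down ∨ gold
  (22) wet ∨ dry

There are 2^6 = 64 truth assignments over (down, blue, green, dry, gold, wet).
Split on green. With green = True, the clauses containing green are satisfied and ¬green drops from the rest; 0 of the 2^5 = 32 assignments to the other variables satisfy what remains.
With green = False, by the same count on the reduced clause set, 2 assignments work.
(One model: down=F, blue=F, green=F, dry=F, gold=T, wet=T.)
Total: 0 + 2 = 2.

2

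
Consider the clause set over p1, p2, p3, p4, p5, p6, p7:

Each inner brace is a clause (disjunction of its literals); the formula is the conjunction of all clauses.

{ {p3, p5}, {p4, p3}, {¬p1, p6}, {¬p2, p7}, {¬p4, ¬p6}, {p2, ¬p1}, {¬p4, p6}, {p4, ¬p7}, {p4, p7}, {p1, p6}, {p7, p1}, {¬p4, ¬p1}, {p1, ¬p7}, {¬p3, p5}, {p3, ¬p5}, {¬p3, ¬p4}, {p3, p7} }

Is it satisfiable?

No

Case p3 = True:
The clause (p5) is unit, so p5 = True.
The clause (¬p4) is unit, so p4 = False.
The clause (¬p7) is unit, so p7 = False.
Now (p7) is unsatisfied and unit — conflict.
That branch fails; take p3 = False instead.
The clause (p5) is unit, so p5 = True.
Now (¬p5) is unsatisfied and unit — conflict.
Neither p3 = True nor p3 = False works.
No assignment satisfies every clause.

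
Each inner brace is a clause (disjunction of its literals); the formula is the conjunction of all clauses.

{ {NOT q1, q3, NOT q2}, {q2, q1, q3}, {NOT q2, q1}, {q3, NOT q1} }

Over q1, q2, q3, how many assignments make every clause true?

3

There are 2^3 = 8 truth assignments over (q1, q2, q3).
Split on q1. With q1 = true, the clauses containing q1 are satisfied and NOT q1 drops from the rest; 2 of the 2^2 = 4 assignments to the other variables satisfy what remains.
With q1 = false, by the same count on the reduced clause set, 1 assignment works.
(One model: q1=F, q2=F, q3=T.)
Total: 2 + 1 = 3.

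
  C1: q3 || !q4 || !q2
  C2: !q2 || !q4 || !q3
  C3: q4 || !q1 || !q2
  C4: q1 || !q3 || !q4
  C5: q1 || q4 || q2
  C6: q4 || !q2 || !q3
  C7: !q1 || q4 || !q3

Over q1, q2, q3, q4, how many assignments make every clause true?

There are 2^4 = 16 truth assignments over (q1, q2, q3, q4).
Check each against the 7 clauses (columns in the order q1, q2, q3, q4):
  F F F F  ✗ fails (q1 || q4 || q2)
  F F F T  ✓ satisfies all
  F F T F  ✗ fails (q1 || q4 || q2)
  F F T T  ✗ fails (q1 || !q3 || !q4)
  F T F F  ✓ satisfies all
  F T F T  ✗ fails (q3 || !q4 || !q2)
  F T T F  ✗ fails (q4 || !q2 || !q3)
  F T T T  ✗ fails (!q2 || !q4 || !q3)
  T F F F  ✓ satisfies all
  T F F T  ✓ satisfies all
  T F T F  ✗ fails (!q1 || q4 || !q3)
  T F T T  ✓ satisfies all
  T T F F  ✗ fails (q4 || !q1 || !q2)
  T T F T  ✗ fails (q3 || !q4 || !q2)
  T T T F  ✗ fails (q4 || !q1 || !q2)
  T T T T  ✗ fails (!q2 || !q4 || !q3)
5 of the 16 rows are models.

5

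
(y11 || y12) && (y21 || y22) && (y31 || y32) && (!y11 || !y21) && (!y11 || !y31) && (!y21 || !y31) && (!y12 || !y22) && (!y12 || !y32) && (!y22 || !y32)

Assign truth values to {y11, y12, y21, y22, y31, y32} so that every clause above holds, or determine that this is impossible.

UNSATISFIABLE

Try y11 = true.
(!y21) alone gives y21 = false.
(y22) alone gives y22 = true.
(!y31) alone gives y31 = false.
(y32) alone gives y32 = true.
But (!y32) is also a unit clause — contradiction.
That branch fails; take y11 = false instead.
(y12) alone gives y12 = true.
(!y22) alone gives y22 = false.
(y21) alone gives y21 = true.
(!y31) alone gives y31 = false.
(y32) alone gives y32 = true.
But (!y32) is also a unit clause — contradiction.
Neither y11 = true nor y11 = false works.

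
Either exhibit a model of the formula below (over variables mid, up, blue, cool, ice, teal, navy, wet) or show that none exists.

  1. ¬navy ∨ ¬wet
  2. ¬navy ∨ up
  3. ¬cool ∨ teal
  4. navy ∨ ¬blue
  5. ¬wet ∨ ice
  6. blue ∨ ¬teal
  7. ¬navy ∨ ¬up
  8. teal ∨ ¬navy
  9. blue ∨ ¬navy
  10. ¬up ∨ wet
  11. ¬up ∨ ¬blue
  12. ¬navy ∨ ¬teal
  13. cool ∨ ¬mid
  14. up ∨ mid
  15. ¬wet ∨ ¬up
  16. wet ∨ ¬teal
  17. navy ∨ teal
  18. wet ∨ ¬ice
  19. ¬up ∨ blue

UNSATISFIABLE

Branch on navy: set navy = False.
(¬blue) alone gives blue = False.
(¬teal) alone gives teal = False.
But (teal) is also a unit clause — contradiction.
That branch fails; take navy = True instead.
(¬wet) alone gives wet = False.
(up) alone gives up = True.
But (¬up) is also a unit clause — contradiction.
Both values of navy lead to a conflict.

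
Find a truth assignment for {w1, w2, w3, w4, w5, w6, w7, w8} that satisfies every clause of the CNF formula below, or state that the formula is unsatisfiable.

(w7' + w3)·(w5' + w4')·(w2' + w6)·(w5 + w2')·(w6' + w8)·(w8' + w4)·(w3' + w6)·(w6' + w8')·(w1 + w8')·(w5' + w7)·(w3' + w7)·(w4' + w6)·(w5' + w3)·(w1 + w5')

w1 ↦ 0, w2 ↦ 0, w3 ↦ 0, w4 ↦ 0, w5 ↦ 0, w6 ↦ 0, w7 ↦ 0, w8 ↦ 0

Case w7 = 0:
(w5') alone gives w5 = 0.
(w2') alone gives w2 = 0.
(w3') alone gives w3 = 0.
Case w6 = 0:
(w4') alone gives w4 = 0.
(w8') alone gives w8 = 0.
Every clause is now satisfied; w1 is unconstrained.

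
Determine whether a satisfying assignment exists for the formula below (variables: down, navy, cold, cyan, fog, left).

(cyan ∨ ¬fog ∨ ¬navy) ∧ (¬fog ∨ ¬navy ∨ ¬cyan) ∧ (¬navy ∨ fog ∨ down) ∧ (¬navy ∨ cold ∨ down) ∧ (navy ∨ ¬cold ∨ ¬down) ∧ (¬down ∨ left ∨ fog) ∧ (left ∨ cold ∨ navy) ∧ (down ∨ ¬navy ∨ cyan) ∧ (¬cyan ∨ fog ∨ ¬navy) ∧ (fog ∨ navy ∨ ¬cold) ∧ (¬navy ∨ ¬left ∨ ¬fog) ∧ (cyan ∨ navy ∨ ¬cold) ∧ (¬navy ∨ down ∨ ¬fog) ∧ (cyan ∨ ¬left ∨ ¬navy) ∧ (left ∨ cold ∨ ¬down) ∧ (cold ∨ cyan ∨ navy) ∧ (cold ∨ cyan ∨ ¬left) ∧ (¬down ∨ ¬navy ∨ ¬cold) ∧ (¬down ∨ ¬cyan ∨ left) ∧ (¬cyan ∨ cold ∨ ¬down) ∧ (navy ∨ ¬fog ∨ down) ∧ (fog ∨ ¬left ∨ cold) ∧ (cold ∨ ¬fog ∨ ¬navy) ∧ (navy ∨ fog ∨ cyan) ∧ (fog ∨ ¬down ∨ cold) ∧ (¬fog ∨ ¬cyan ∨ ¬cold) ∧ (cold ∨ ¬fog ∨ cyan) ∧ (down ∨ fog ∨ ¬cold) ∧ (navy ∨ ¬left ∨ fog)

Case cyan = True:
Case fog = False:
The clause (¬navy) is unit, so navy = False.
The clause (¬cold) is unit, so cold = False.
The clause (left) is unit, so left = True.
But (¬left) is also a unit clause — contradiction.
That branch fails; take fog = True instead.
The clause (¬navy) is unit, so navy = False.
The clause (down) is unit, so down = True.
The clause (¬cold) is unit, so cold = False.
But (cold) is also a unit clause — contradiction.
Neither fog = True nor fog = False works.
That branch fails; take cyan = False instead.
Case fog = False:
The clause (navy) is unit, so navy = True.
The clause (down) is unit, so down = True.
The clause (left) is unit, so left = True.
But (¬left) is also a unit clause — contradiction.
That branch fails; take fog = True instead.
The clause (¬navy) is unit, so navy = False.
The clause (¬cold) is unit, so cold = False.
But (cold) is also a unit clause — contradiction.
Neither fog = True nor fog = False works.
Neither cyan = True nor cyan = False works.
No assignment satisfies every clause.

Unsatisfiable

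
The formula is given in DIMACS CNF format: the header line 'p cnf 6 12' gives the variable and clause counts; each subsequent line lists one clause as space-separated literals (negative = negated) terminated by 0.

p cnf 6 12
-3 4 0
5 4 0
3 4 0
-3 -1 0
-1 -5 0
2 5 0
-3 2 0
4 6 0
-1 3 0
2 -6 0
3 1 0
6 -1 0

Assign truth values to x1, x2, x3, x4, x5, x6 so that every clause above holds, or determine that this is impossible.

x1 ↦ False; x2 ↦ True; x3 ↦ True; x4 ↦ True; x5 ↦ False; x6 ↦ True

Suppose x3 = True.
The clause (x4) is unit, so x4 = True.
The clause (¬x1) is unit, so x1 = False.
The clause (x2) is unit, so x2 = True.
All clauses hold; x5, x6 can take either value.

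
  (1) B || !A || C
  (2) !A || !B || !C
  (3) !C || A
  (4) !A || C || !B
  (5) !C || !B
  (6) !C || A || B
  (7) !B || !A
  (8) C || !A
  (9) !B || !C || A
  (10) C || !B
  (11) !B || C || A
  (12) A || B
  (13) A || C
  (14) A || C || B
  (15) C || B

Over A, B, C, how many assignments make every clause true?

There are 2^3 = 8 truth assignments over (A, B, C).
Check each against the 15 clauses (columns in the order A, B, C):
  F F F  ✗ fails (A || B)
  F F T  ✗ fails (!C || A)
  F T F  ✗ fails (C || !B)
  F T T  ✗ fails (!C || A)
  T F F  ✗ fails (B || !A || C)
  T F T  ✓ satisfies all
  T T F  ✗ fails (!A || C || !B)
  T T T  ✗ fails (!A || !B || !C)
1 of the 8 rows is a model.

1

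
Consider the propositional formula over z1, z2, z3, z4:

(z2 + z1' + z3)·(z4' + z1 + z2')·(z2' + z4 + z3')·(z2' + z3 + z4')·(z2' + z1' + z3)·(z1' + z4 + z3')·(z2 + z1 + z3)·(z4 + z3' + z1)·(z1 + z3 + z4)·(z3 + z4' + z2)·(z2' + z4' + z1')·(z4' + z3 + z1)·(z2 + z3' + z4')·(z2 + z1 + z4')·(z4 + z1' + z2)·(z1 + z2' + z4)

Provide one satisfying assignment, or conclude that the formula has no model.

Suppose z2 = 1.
Suppose z4 = 0.
(z3') alone gives z3 = 0.
(z1') alone gives z1 = 0.
But (z1) is also a unit clause — contradiction.
That branch fails; take z4 = 1 instead.
(z1) alone gives z1 = 1.
But (z1') is also a unit clause — contradiction.
Both values of z4 lead to a conflict.
That branch fails; take z2 = 0 instead.
Suppose z1 = 0.
(z3) alone gives z3 = 1.
(z4) alone gives z4 = 1.
But (z4') is also a unit clause — contradiction.
That branch fails; take z1 = 1 instead.
(z3) alone gives z3 = 1.
(z4) alone gives z4 = 1.
But (z4') is also a unit clause — contradiction.
Both values of z1 lead to a conflict.
Both values of z2 lead to a conflict.

UNSATISFIABLE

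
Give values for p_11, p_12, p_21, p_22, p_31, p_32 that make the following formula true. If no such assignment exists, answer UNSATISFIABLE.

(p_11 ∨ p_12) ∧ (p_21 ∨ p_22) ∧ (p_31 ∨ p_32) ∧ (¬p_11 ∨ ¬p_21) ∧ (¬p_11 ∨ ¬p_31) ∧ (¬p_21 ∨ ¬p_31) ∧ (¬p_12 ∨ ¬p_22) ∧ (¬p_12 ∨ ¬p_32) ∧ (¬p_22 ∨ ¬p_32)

UNSATISFIABLE

Branch on p_11: set p_11 = True.
(¬p_21) alone gives p_21 = False.
(p_22) alone gives p_22 = True.
(¬p_31) alone gives p_31 = False.
(p_32) alone gives p_32 = True.
But (¬p_32) is also a unit clause — contradiction.
Undo p_11 and try p_11 = False.
(p_12) alone gives p_12 = True.
(¬p_22) alone gives p_22 = False.
(p_21) alone gives p_21 = True.
(¬p_31) alone gives p_31 = False.
(p_32) alone gives p_32 = True.
But (¬p_32) is also a unit clause — contradiction.
Neither p_11 = True nor p_11 = False works.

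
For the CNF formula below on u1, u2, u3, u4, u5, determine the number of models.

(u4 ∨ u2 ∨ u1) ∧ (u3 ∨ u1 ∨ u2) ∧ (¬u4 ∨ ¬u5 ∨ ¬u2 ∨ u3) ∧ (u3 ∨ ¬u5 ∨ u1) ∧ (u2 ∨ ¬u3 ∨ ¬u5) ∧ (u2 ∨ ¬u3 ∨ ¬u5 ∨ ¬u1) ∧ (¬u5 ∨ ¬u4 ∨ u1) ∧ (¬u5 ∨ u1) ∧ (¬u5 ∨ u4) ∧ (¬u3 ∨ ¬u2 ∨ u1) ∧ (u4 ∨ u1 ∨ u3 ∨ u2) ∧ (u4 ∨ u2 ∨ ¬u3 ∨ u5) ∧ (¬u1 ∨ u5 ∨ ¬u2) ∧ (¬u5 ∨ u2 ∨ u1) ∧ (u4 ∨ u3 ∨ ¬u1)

There are 2^5 = 32 truth assignments over (u1, u2, u3, u4, u5).
Split on u1. With u1 = True, the clauses containing u1 are satisfied and ¬u1 drops from the rest; 4 of the 2^4 = 16 assignments to the other variables satisfy what remains.
With u1 = False, by the same count on the reduced clause set, 3 assignments work.
(One model: u1=F, u2=F, u3=T, u4=T, u5=F.)
Total: 4 + 3 = 7.

7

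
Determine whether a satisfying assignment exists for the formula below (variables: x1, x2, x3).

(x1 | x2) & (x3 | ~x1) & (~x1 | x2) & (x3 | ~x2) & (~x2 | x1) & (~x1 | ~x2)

No, unsatisfiable

Suppose x1 = 1.
From the singleton clause (x3), x3 = 1.
From the singleton clause (x2), x2 = 1.
But (~x2) is also a unit clause — contradiction.
Undo x1 and try x1 = 0.
From the singleton clause (x2), x2 = 1.
But (~x2) is also a unit clause — contradiction.
Neither x1 = 1 nor x1 = 0 works.
No assignment satisfies every clause.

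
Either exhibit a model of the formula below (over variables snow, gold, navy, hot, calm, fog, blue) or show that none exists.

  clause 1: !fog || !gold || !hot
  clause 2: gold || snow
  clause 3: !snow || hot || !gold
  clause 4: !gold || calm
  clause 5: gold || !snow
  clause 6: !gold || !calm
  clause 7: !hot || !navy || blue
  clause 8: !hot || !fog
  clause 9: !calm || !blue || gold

Case gold = true:
The clause (calm) is unit, so calm = true.
But (!calm) is also a unit clause — contradiction.
So gold must be the other value — set gold = false.
The clause (snow) is unit, so snow = true.
But (!snow) is also a unit clause — contradiction.
Neither gold = true nor gold = false works.

UNSATISFIABLE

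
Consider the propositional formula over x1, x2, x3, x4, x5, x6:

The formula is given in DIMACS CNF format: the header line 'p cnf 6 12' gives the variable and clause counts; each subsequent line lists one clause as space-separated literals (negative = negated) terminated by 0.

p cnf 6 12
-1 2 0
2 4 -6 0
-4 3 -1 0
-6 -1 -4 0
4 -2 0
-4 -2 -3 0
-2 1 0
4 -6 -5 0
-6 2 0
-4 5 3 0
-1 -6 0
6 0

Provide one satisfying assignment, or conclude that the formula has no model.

UNSATISFIABLE

From the singleton clause (x6), x6 = True.
From the singleton clause (x2), x2 = True.
From the singleton clause (x4), x4 = True.
From the singleton clause (¬x1), x1 = False.
That conflicts with the unit clause (x1).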